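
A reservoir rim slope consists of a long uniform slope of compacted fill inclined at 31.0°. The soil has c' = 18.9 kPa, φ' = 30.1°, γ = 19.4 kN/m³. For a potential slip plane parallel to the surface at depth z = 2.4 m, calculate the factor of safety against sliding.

FS = 1.88

For an infinite slope with a slip plane parallel to the surface (no pore pressure): FS = [c' + γz cos²β tanφ'] / [γz sinβ cosβ].
γz = 19.4·2.4 = 46.56 kN/m²
Numerator = 18.9 + 46.56·cos²31.0°·tan30.1° = 18.9 + 46.56·0.7347·0.5797 = 38.730 kPa
Denominator = 46.56·sin31.0°·cos31.0° = 46.56·0.5150·0.8572 = 20.555 kPa
FS = 38.730 / 20.555 = 1.884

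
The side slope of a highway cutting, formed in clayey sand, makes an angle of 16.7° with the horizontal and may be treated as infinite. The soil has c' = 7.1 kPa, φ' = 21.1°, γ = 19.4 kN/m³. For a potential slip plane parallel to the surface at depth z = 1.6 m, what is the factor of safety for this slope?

For an infinite slope with a slip plane parallel to the surface (no pore pressure): FS = [c' + γz cos²β tanφ'] / [γz sinβ cosβ].
γz = 19.4·1.6 = 31.04 kN/m²
Numerator = 7.1 + 31.04·cos²16.7°·tan21.1° = 7.1 + 31.04·0.9174·0.3859 = 18.088 kPa
Denominator = 31.04·sin16.7°·cos16.7° = 31.04·0.2874·0.9578 = 8.543 kPa
FS = 18.088 / 8.543 = 2.117

FS = 2.12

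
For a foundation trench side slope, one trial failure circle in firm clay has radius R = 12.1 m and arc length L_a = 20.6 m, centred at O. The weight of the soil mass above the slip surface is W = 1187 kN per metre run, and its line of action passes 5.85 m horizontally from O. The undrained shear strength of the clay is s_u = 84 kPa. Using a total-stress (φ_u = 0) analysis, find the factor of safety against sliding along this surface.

FS = 3.02

Taking moments about the centre O, the resisting moment is provided by the undrained shear strength acting along the arc:
M_R = s_u·L_a·R = 84·20.60·12.1 = 20937.8 kN·m/m
M_D = W·d = 1187·5.85 = 6943.9 kN·m/m
FS = M_R / M_D = 20937.8 / 6943.9 = 3.015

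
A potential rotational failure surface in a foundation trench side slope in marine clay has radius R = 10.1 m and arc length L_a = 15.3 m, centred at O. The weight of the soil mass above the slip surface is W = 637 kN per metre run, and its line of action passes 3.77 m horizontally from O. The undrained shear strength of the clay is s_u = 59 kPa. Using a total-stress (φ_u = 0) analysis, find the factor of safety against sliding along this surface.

Taking moments about the centre O, the resisting moment is provided by the undrained shear strength acting along the arc:
M_R = s_u·L_a·R = 59·15.30·10.1 = 9117.3 kN·m/m
M_D = W·d = 637·3.77 = 2401.5 kN·m/m
FS = M_R / M_D = 9117.3 / 2401.5 = 3.797

FS = 3.80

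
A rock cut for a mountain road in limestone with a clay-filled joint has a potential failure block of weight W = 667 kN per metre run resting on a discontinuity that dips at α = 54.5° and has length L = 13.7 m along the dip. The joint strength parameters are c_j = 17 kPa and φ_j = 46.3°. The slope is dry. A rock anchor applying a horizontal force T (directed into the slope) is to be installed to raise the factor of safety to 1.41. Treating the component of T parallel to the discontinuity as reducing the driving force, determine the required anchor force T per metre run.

Resolving forces along and normal to the sliding plane, with the horizontal anchor force T adding T·sinα to the effective normal force and T·cosα acting up the plane against the driving force:
FS = [c_jL + (W cosα + T sinα) tanφ_j] / [W sinα − T cosα]
Without the anchor: N' = 387.3 kN/m, driving T_d = 543.0 kN/m, resisting R = 17·13.7 + 387.3·tan46.3° = 638.2 kN/m, FS = 1.18.
Setting FS = 1.41 and solving for T:
1.41·(543.0 − T cos54.5°) = 638.2 + T sin54.5°·tan46.3°
T·(sin54.5°·tan46.3° + 1.41·cos54.5°) = 1.41·543.0 − 638.2
T·(0.8141·1.0464 + 1.41·0.5807) = 765.7 − 638.2 = 127.4
T·1.6707 = 127.4
T = 76.3 kN/m

T = 76 kN/m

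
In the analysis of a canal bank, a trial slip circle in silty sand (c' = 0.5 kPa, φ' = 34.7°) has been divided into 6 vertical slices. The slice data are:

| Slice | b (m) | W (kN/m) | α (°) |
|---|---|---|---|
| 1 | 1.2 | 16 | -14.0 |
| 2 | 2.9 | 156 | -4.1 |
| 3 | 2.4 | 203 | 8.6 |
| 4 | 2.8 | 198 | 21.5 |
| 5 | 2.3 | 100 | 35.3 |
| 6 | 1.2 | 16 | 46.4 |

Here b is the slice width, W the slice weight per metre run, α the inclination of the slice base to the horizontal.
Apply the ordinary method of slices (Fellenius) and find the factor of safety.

FS = 2.90

Ordinary method of slices: FS = Σ[c'·Δl_i + (W_i cosα_i)·tanφ'] / Σ W_i sinα_i, with Δl_i = b_i / cosα_i.
Slice 1: Δl = 1.2/cos(-14.0°) = 1.237 m; N'_1 = 16·cos(-14.0°) = 15.5; c'Δl = 0.62; W sinα = -3.9
Slice 2: Δl = 2.9/cos(-4.1°) = 2.907 m; N'_2 = 156·cos(-4.1°) = 155.6; c'Δl = 1.45; W sinα = -11.2
Slice 3: Δl = 2.4/cos8.6° = 2.427 m; N'_3 = 203·cos8.6° = 200.7; c'Δl = 1.21; W sinα = 30.4
Slice 4: Δl = 2.8/cos21.5° = 3.009 m; N'_4 = 198·cos21.5° = 184.2; c'Δl = 1.50; W sinα = 72.6
Slice 5: Δl = 2.3/cos35.3° = 2.818 m; N'_5 = 100·cos35.3° = 81.6; c'Δl = 1.41; W sinα = 57.8
Slice 6: Δl = 1.2/cos46.4° = 1.740 m; N'_6 = 16·cos46.4° = 11.0; c'Δl = 0.87; W sinα = 11.6
Σc'Δl = 7.1 kN/m; ΣN' = 648.7 kN/m; ΣW sinα = 157.3 kN/m
Resisting = 7.1 + 648.7·tan34.7° = 7.1 + 449.2 = 456.3 kN/m
FS = 456.3 / 157.3 = 2.901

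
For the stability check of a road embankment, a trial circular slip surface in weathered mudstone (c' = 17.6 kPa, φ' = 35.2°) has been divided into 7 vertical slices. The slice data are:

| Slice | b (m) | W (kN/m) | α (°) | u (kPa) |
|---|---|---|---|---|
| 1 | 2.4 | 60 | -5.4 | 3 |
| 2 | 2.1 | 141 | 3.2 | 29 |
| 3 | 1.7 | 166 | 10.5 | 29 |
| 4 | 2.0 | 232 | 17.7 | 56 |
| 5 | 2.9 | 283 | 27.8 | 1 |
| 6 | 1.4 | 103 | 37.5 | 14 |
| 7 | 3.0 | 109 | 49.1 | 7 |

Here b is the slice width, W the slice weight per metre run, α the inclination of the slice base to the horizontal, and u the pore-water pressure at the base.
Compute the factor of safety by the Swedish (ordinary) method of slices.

FS = 2.12

Ordinary method of slices: FS = Σ[c'·Δl_i + (W_i cosα_i − u_i·Δl_i)·tanφ'] / Σ W_i sinα_i, with Δl_i = b_i / cosα_i.
Slice 1: Δl = 2.4/cos(-5.4°) = 2.411 m; N'_1 = 60·cos(-5.4°) − 3·2.411 = 52.5; c'Δl = 42.43; W sinα = -5.6
Slice 2: Δl = 2.1/cos3.2° = 2.103 m; N'_2 = 141·cos3.2° − 29·2.103 = 79.8; c'Δl = 37.02; W sinα = 7.9
Slice 3: Δl = 1.7/cos10.5° = 1.729 m; N'_3 = 166·cos10.5° − 29·1.729 = 113.1; c'Δl = 30.43; W sinα = 30.3
Slice 4: Δl = 2.0/cos17.7° = 2.099 m; N'_4 = 232·cos17.7° − 56·2.099 = 103.5; c'Δl = 36.95; W sinα = 70.5
Slice 5: Δl = 2.9/cos27.8° = 3.278 m; N'_5 = 283·cos27.8° − 1·3.278 = 247.1; c'Δl = 57.70; W sinα = 132.0
Slice 6: Δl = 1.4/cos37.5° = 1.765 m; N'_6 = 103·cos37.5° − 14·1.765 = 57.0; c'Δl = 31.06; W sinα = 62.7
Slice 7: Δl = 3.0/cos49.1° = 4.582 m; N'_7 = 109·cos49.1° − 7·4.582 = 39.3; c'Δl = 80.64; W sinα = 82.4
Σc'Δl = 316.2 kN/m; ΣN' = 692.2 kN/m; ΣW sinα = 380.1 kN/m
Resisting = 316.2 + 692.2·tan35.2° = 316.2 + 488.3 = 804.5 kN/m
FS = 804.5 / 380.1 = 2.117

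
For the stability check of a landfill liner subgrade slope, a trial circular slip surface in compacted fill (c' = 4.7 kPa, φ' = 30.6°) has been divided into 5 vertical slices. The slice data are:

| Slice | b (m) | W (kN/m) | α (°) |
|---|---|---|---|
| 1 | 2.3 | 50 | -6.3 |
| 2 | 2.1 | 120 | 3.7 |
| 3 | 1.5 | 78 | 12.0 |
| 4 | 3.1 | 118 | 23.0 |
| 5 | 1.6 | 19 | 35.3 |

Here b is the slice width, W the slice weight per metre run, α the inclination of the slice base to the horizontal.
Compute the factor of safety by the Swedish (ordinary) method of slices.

FS = 3.60

Ordinary method of slices: FS = Σ[c'·Δl_i + (W_i cosα_i)·tanφ'] / Σ W_i sinα_i, with Δl_i = b_i / cosα_i.
Slice 1: Δl = 2.3/cos(-6.3°) = 2.314 m; N'_1 = 50·cos(-6.3°) = 49.7; c'Δl = 10.88; W sinα = -5.5
Slice 2: Δl = 2.1/cos3.7° = 2.104 m; N'_2 = 120·cos3.7° = 119.7; c'Δl = 9.89; W sinα = 7.7
Slice 3: Δl = 1.5/cos12.0° = 1.534 m; N'_3 = 78·cos12.0° = 76.3; c'Δl = 7.21; W sinα = 16.2
Slice 4: Δl = 3.1/cos23.0° = 3.368 m; N'_4 = 118·cos23.0° = 108.6; c'Δl = 15.83; W sinα = 46.1
Slice 5: Δl = 1.6/cos35.3° = 1.960 m; N'_5 = 19·cos35.3° = 15.5; c'Δl = 9.21; W sinα = 11.0
Σc'Δl = 53.0 kN/m; ΣN' = 369.9 kN/m; ΣW sinα = 75.6 kN/m
Resisting = 53.0 + 369.9·tan30.6° = 53.0 + 218.7 = 271.8 kN/m
FS = 271.8 / 75.6 = 3.597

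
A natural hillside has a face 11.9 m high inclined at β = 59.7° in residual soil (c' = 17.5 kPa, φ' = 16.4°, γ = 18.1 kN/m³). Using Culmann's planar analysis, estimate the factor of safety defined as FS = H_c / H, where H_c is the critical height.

FS = 0.99

H_c = (4c'/γ) · sinβ cosφ' / [1 − cos(β − φ')]
    = (4·17.5/18.1) · sin59.7°·cos16.4° / [1 − cos43.3°]
    = 3.867 · 0.8283 / 0.2722 = 11.77 m
FS = H_c / H = 11.77 / 11.9 = 0.989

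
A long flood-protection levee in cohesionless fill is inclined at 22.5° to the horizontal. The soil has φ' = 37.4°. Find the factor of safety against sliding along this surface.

For a dry cohesionless infinite slope the factor of safety is FS = tanφ' / tanβ.
FS = tan37.4° / tan22.5° = 0.7646 / 0.4142 = 1.846

FS = 1.85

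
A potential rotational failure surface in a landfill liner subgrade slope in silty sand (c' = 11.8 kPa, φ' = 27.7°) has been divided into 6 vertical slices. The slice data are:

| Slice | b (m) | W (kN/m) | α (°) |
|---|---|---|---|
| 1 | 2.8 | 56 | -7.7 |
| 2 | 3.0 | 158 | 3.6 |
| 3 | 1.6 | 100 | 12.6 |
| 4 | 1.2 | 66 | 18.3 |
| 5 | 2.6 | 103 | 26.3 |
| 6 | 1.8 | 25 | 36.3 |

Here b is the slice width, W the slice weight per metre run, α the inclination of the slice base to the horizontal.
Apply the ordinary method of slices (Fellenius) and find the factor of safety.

FS = 3.97

Ordinary method of slices: FS = Σ[c'·Δl_i + (W_i cosα_i)·tanφ'] / Σ W_i sinα_i, with Δl_i = b_i / cosα_i.
Slice 1: Δl = 2.8/cos(-7.7°) = 2.825 m; N'_1 = 56·cos(-7.7°) = 55.5; c'Δl = 33.34; W sinα = -7.5
Slice 2: Δl = 3.0/cos3.6° = 3.006 m; N'_2 = 158·cos3.6° = 157.7; c'Δl = 35.47; W sinα = 9.9
Slice 3: Δl = 1.6/cos12.6° = 1.639 m; N'_3 = 100·cos12.6° = 97.6; c'Δl = 19.35; W sinα = 21.8
Slice 4: Δl = 1.2/cos18.3° = 1.264 m; N'_4 = 66·cos18.3° = 62.7; c'Δl = 14.91; W sinα = 20.7
Slice 5: Δl = 2.6/cos26.3° = 2.900 m; N'_5 = 103·cos26.3° = 92.3; c'Δl = 34.22; W sinα = 45.6
Slice 6: Δl = 1.8/cos36.3° = 2.233 m; N'_6 = 25·cos36.3° = 20.1; c'Δl = 26.35; W sinα = 14.8
Σc'Δl = 163.6 kN/m; ΣN' = 485.9 kN/m; ΣW sinα = 105.4 kN/m
Resisting = 163.6 + 485.9·tan27.7° = 163.6 + 255.1 = 418.8 kN/m
FS = 418.8 / 105.4 = 3.973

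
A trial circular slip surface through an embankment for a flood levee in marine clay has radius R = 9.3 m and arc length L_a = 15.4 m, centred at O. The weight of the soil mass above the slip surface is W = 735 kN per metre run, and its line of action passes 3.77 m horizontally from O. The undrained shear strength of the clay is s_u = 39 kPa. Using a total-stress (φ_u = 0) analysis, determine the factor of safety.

FS = 2.02

Taking moments about the centre O, the resisting moment is provided by the undrained shear strength acting along the arc:
M_R = s_u·L_a·R = 39·15.40·9.3 = 5585.6 kN·m/m
M_D = W·d = 735·3.77 = 2770.9 kN·m/m
FS = M_R / M_D = 5585.6 / 2770.9 = 2.016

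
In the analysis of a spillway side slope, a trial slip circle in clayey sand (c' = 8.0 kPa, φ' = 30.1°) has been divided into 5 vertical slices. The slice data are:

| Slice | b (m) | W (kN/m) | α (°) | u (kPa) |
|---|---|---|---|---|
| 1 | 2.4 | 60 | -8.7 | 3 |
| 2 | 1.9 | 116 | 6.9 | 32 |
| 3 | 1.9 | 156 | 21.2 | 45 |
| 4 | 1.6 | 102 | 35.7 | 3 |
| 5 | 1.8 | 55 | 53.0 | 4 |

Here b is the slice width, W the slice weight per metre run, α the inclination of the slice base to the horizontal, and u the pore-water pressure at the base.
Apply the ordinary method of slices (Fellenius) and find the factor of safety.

FS = 1.46

Ordinary method of slices: FS = Σ[c'·Δl_i + (W_i cosα_i − u_i·Δl_i)·tanφ'] / Σ W_i sinα_i, with Δl_i = b_i / cosα_i.
Slice 1: Δl = 2.4/cos(-8.7°) = 2.428 m; N'_1 = 60·cos(-8.7°) − 3·2.428 = 52.0; c'Δl = 19.42; W sinα = -9.1
Slice 2: Δl = 1.9/cos6.9° = 1.914 m; N'_2 = 116·cos6.9° − 32·1.914 = 53.9; c'Δl = 15.31; W sinα = 13.9
Slice 3: Δl = 1.9/cos21.2° = 2.038 m; N'_3 = 156·cos21.2° − 45·2.038 = 53.7; c'Δl = 16.30; W sinα = 56.4
Slice 4: Δl = 1.6/cos35.7° = 1.970 m; N'_4 = 102·cos35.7° − 3·1.970 = 76.9; c'Δl = 15.76; W sinα = 59.5
Slice 5: Δl = 1.8/cos53.0° = 2.991 m; N'_5 = 55·cos53.0° − 4·2.991 = 21.1; c'Δl = 23.93; W sinα = 43.9
Σc'Δl = 90.7 kN/m; ΣN' = 257.7 kN/m; ΣW sinα = 164.7 kN/m
Resisting = 90.7 + 257.7·tan30.1° = 90.7 + 149.4 = 240.1 kN/m
FS = 240.1 / 164.7 = 1.458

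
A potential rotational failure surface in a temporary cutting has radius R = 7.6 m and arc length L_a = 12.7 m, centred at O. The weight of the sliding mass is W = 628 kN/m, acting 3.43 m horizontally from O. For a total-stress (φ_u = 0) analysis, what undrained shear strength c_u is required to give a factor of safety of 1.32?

c_u = 29.5 kPa

FS = c_u·L_a·R / (W·d), so c_u = FS·W·d / (L_a·R).
c_u = 1.32·628·3.43 / (12.70·7.6) = 2843.3 / 96.52 = 29.46 kPa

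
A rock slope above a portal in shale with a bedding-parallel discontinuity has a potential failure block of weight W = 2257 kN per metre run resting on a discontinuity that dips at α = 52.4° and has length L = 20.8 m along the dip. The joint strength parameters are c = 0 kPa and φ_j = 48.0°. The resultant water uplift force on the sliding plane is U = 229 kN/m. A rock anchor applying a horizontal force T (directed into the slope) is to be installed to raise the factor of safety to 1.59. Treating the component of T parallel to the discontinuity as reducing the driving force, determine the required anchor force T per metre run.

T = 848 kN/m

Resolving forces along and normal to the sliding plane, with the horizontal anchor force T adding T·sinα to the effective normal force and T·cosα acting up the plane against the driving force:
FS = [cL + (W cosα − U + T sinα) tanφ_j] / [W sinα − T cosα]
Without the anchor: N' = 1148.1 kN/m, driving T_d = 1788.2 kN/m, resisting R = 0·20.8 + 1148.1·tan48.0° = 1275.1 kN/m, FS = 0.71.
Setting FS = 1.59 and solving for T:
1.59·(1788.2 − T cos52.4°) = 1275.1 + T sin52.4°·tan48.0°
T·(sin52.4°·tan48.0° + 1.59·cos52.4°) = 1.59·1788.2 − 1275.1
T·(0.7923·1.1106 + 1.59·0.6101) = 2843.2 − 1275.1 = 1568.1
T·1.8501 = 1568.1
T = 847.6 kN/m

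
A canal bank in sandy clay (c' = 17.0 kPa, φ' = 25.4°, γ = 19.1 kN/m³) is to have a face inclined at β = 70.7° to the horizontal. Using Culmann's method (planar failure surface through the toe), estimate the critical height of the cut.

H_c = 10.23 m

Culmann's analysis gives the critical failure plane at α_cr = (β + φ')/2 = (70.7 + 25.4)/2 = 48.0°, and the critical height
H_c = (4c'/γ) · sinβ cosφ' / [1 − cos(β − φ')]
    = (4·17.0/19.1) · sin70.7°·cos25.4° / [1 − cos(45.3°)]
    = 3.560 · 0.9438·0.9033 / [1 − 0.7034]
    = 3.560 · 0.8526 / 0.2966
    = 10.23 m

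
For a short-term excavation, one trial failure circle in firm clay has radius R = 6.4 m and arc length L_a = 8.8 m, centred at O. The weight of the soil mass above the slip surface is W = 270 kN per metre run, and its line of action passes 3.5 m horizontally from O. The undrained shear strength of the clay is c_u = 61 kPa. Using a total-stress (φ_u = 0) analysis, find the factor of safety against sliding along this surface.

Taking moments about the centre O, the resisting moment is provided by the undrained shear strength acting along the arc:
M_R = c_u·L_a·R = 61·8.80·6.4 = 3435.5 kN·m/m
M_D = W·d = 270·3.5 = 945.0 kN·m/m
FS = M_R / M_D = 3435.5 / 945.0 = 3.635

FS = 3.64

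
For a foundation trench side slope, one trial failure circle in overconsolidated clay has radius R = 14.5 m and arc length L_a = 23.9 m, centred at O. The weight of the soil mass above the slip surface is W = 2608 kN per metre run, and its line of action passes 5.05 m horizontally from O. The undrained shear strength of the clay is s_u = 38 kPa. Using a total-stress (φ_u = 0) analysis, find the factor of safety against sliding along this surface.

FS = 1.00

Taking moments about the centre O, the resisting moment is provided by the undrained shear strength acting along the arc:
M_R = s_u·L_a·R = 38·23.90·14.5 = 13168.9 kN·m/m
M_D = W·d = 2608·5.05 = 13170.4 kN·m/m
FS = M_R / M_D = 13168.9 / 13170.4 = 1.000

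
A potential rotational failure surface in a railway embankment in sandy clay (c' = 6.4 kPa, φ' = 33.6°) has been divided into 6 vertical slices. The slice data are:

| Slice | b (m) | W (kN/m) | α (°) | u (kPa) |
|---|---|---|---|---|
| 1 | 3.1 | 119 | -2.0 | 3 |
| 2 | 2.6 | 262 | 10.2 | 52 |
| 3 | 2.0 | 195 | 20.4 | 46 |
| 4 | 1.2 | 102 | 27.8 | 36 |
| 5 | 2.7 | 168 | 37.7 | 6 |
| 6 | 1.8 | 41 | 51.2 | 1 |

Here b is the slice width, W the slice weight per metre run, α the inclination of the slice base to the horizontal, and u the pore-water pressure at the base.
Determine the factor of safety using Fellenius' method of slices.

FS = 1.46

Ordinary method of slices: FS = Σ[c'·Δl_i + (W_i cosα_i − u_i·Δl_i)·tanφ'] / Σ W_i sinα_i, with Δl_i = b_i / cosα_i.
Slice 1: Δl = 3.1/cos(-2.0°) = 3.102 m; N'_1 = 119·cos(-2.0°) − 3·3.102 = 109.6; c'Δl = 19.85; W sinα = -4.2
Slice 2: Δl = 2.6/cos10.2° = 2.642 m; N'_2 = 262·cos10.2° − 52·2.642 = 120.5; c'Δl = 16.91; W sinα = 46.4
Slice 3: Δl = 2.0/cos20.4° = 2.134 m; N'_3 = 195·cos20.4° − 46·2.134 = 84.6; c'Δl = 13.66; W sinα = 68.0
Slice 4: Δl = 1.2/cos27.8° = 1.357 m; N'_4 = 102·cos27.8° − 36·1.357 = 41.4; c'Δl = 8.68; W sinα = 47.6
Slice 5: Δl = 2.7/cos37.7° = 3.412 m; N'_5 = 168·cos37.7° − 6·3.412 = 112.5; c'Δl = 21.84; W sinα = 102.7
Slice 6: Δl = 1.8/cos51.2° = 2.873 m; N'_6 = 41·cos51.2° − 1·2.873 = 22.8; c'Δl = 18.38; W sinα = 32.0
Σc'Δl = 99.3 kN/m; ΣN' = 491.4 kN/m; ΣW sinα = 292.5 kN/m
Resisting = 99.3 + 491.4·tan33.6° = 99.3 + 326.5 = 425.8 kN/m
FS = 425.8 / 292.5 = 1.456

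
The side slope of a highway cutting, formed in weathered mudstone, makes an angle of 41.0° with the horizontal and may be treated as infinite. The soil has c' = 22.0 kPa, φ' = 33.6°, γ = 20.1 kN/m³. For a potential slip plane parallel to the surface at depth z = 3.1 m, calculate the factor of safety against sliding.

For an infinite slope with a slip plane parallel to the surface (no pore pressure): FS = [c' + γz cos²β tanφ'] / [γz sinβ cosβ].
γz = 20.1·3.1 = 62.31 kN/m²
Numerator = 22.0 + 62.31·cos²41.0°·tan33.6° = 22.0 + 62.31·0.5696·0.6644 = 45.580 kPa
Denominator = 62.31·sin41.0°·cos41.0° = 62.31·0.6561·0.7547 = 30.852 kPa
FS = 45.580 / 30.852 = 1.477

FS = 1.48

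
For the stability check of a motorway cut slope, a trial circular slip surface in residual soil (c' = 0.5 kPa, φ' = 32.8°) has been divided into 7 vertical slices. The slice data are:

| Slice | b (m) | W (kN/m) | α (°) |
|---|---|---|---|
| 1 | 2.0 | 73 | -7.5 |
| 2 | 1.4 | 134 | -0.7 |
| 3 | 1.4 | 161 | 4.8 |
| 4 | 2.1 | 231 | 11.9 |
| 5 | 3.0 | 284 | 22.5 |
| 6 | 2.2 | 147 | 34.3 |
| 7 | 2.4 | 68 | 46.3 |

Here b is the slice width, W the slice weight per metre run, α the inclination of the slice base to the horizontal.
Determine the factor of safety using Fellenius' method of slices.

FS = 2.30

Ordinary method of slices: FS = Σ[c'·Δl_i + (W_i cosα_i)·tanφ'] / Σ W_i sinα_i, with Δl_i = b_i / cosα_i.
Slice 1: Δl = 2.0/cos(-7.5°) = 2.017 m; N'_1 = 73·cos(-7.5°) = 72.4; c'Δl = 1.01; W sinα = -9.5
Slice 2: Δl = 1.4/cos(-0.7°) = 1.400 m; N'_2 = 134·cos(-0.7°) = 134.0; c'Δl = 0.70; W sinα = -1.6
Slice 3: Δl = 1.4/cos4.8° = 1.405 m; N'_3 = 161·cos4.8° = 160.4; c'Δl = 0.70; W sinα = 13.5
Slice 4: Δl = 2.1/cos11.9° = 2.146 m; N'_4 = 231·cos11.9° = 226.0; c'Δl = 1.07; W sinα = 47.6
Slice 5: Δl = 3.0/cos22.5° = 3.247 m; N'_5 = 284·cos22.5° = 262.4; c'Δl = 1.62; W sinα = 108.7
Slice 6: Δl = 2.2/cos34.3° = 2.663 m; N'_6 = 147·cos34.3° = 121.4; c'Δl = 1.33; W sinα = 82.8
Slice 7: Δl = 2.4/cos46.3° = 3.474 m; N'_7 = 68·cos46.3° = 47.0; c'Δl = 1.74; W sinα = 49.2
Σc'Δl = 8.2 kN/m; ΣN' = 1023.6 kN/m; ΣW sinα = 290.6 kN/m
Resisting = 8.2 + 1023.6·tan32.8° = 8.2 + 659.7 = 667.9 kN/m
FS = 667.9 / 290.6 = 2.298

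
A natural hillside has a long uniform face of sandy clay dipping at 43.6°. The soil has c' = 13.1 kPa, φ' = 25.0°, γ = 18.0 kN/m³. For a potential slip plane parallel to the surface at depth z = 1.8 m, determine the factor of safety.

FS = 1.30

For an infinite slope with a slip plane parallel to the surface (no pore pressure): FS = [c' + γz cos²β tanφ'] / [γz sinβ cosβ].
γz = 18.0·1.8 = 32.40 kN/m²
Numerator = 13.1 + 32.40·cos²43.6°·tan25.0° = 13.1 + 32.40·0.5244·0.4663 = 21.023 kPa
Denominator = 32.40·sin43.6°·cos43.6° = 32.40·0.6896·0.7242 = 16.181 kPa
FS = 21.023 / 16.181 = 1.299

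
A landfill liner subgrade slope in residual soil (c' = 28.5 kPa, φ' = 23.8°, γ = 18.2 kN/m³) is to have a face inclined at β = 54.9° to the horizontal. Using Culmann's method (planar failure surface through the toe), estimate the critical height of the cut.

H_c = 32.62 m

Culmann's analysis gives the critical failure plane at α_cr = (β + φ')/2 = (54.9 + 23.8)/2 = 39.4°, and the critical height
H_c = (4c'/γ) · sinβ cosφ' / [1 − cos(β − φ')]
    = (4·28.5/18.2) · sin54.9°·cos23.8° / [1 − cos(31.1°)]
    = 6.264 · 0.8181·0.9150 / [1 − 0.8563]
    = 6.264 · 0.7486 / 0.1437
    = 32.62 m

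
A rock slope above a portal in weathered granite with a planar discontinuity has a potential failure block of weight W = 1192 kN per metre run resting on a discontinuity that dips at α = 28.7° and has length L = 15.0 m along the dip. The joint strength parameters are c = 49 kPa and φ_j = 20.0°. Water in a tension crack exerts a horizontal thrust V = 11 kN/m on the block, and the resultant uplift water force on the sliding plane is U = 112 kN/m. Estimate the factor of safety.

Resolving the block weight along and normal to the plane and applying the Mohr–Coulomb strength on the joint:
N' = W cosα − U − V sinα = 1192·cos28.7° − 112 − 11·sin28.7° = 928.3 kN/m
Driving force T = W sinα + V cosα = 1192·sin28.7° + 11·cos28.7° = 582.1 kN/m
Resisting force R = c·L + N'·tanφ_j = 49·15.0 + 928.3·tan20.0° = 735.0 + 337.9 = 1072.9 kN/m
FS = R / T = 1072.9 / 582.1 = 1.843

FS = 1.84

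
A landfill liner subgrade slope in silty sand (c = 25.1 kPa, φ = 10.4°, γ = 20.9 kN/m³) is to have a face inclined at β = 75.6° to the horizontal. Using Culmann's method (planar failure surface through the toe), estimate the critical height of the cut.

H_c = 7.88 m

Culmann's analysis gives the critical failure plane at α_cr = (β + φ)/2 = (75.6 + 10.4)/2 = 43.0°, and the critical height
H_c = (4c/γ) · sinβ cosφ / [1 − cos(β − φ)]
    = (4·25.1/20.9) · sin75.6°·cos10.4° / [1 − cos(65.2°)]
    = 4.804 · 0.9686·0.9836 / [1 − 0.4195]
    = 4.804 · 0.9527 / 0.5805
    = 7.88 m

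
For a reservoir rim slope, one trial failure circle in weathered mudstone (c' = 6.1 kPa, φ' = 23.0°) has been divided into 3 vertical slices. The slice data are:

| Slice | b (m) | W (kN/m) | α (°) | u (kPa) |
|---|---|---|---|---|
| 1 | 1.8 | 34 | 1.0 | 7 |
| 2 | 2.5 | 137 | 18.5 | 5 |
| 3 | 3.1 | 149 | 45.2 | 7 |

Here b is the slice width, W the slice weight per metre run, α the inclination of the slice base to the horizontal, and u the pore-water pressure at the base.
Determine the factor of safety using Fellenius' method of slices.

FS = 0.96

Ordinary method of slices: FS = Σ[c'·Δl_i + (W_i cosα_i − u_i·Δl_i)·tanφ'] / Σ W_i sinα_i, with Δl_i = b_i / cosα_i.
Slice 1: Δl = 1.8/cos1.0° = 1.800 m; N'_1 = 34·cos1.0° − 7·1.800 = 21.4; c'Δl = 10.98; W sinα = 0.6
Slice 2: Δl = 2.5/cos18.5° = 2.636 m; N'_2 = 137·cos18.5° − 5·2.636 = 116.7; c'Δl = 16.08; W sinα = 43.5
Slice 3: Δl = 3.1/cos45.2° = 4.399 m; N'_3 = 149·cos45.2° − 7·4.399 = 74.2; c'Δl = 26.84; W sinα = 105.7
Σc'Δl = 53.9 kN/m; ΣN' = 212.3 kN/m; ΣW sinα = 149.8 kN/m
Resisting = 53.9 + 212.3·tan23.0° = 53.9 + 90.1 = 144.0 kN/m
FS = 144.0 / 149.8 = 0.962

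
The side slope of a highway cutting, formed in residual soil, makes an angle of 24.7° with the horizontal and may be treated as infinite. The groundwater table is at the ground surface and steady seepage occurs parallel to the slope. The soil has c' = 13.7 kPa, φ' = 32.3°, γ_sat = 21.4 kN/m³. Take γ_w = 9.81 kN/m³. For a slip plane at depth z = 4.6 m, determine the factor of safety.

With seepage parallel to the slope and the water table at the surface, the effective normal stress on the slip plane uses the buoyant unit weight γ' = γ_sat − γ_w while the driving shear stress uses γ_sat:
FS = [c' + γ' z cos²β tanφ'] / [γ_sat z sinβ cosβ]
γ' = 21.4 − 9.81 = 11.59 kN/m³
Numerator = 13.7 + 11.59·4.6·cos²24.7°·tan32.3° = 13.7 + 11.59·4.6·0.8254·0.6322 = 41.519 kPa
Denominator = 21.4·4.6·sin24.7°·cos24.7° = 21.4·4.6·0.4179·0.9085 = 37.371 kPa
FS = 41.519 / 37.371 = 1.111

FS = 1.11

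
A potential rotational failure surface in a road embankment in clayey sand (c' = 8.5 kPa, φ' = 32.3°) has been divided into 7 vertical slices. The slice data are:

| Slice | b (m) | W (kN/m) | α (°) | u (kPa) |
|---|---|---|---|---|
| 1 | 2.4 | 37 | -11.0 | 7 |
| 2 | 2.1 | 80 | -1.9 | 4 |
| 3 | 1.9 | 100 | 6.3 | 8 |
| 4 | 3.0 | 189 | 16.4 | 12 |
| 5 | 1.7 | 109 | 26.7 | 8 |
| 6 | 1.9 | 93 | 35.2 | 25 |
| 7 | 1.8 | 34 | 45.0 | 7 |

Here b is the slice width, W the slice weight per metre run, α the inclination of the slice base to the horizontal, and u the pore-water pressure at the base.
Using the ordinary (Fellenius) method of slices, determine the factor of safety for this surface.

Ordinary method of slices: FS = Σ[c'·Δl_i + (W_i cosα_i − u_i·Δl_i)·tanφ'] / Σ W_i sinα_i, with Δl_i = b_i / cosα_i.
Slice 1: Δl = 2.4/cos(-11.0°) = 2.445 m; N'_1 = 37·cos(-11.0°) − 7·2.445 = 19.2; c'Δl = 20.78; W sinα = -7.1
Slice 2: Δl = 2.1/cos(-1.9°) = 2.101 m; N'_2 = 80·cos(-1.9°) − 4·2.101 = 71.6; c'Δl = 17.86; W sinα = -2.7
Slice 3: Δl = 1.9/cos6.3° = 1.912 m; N'_3 = 100·cos6.3° − 8·1.912 = 84.1; c'Δl = 16.25; W sinα = 11.0
Slice 4: Δl = 3.0/cos16.4° = 3.127 m; N'_4 = 189·cos16.4° − 12·3.127 = 143.8; c'Δl = 26.58; W sinα = 53.4
Slice 5: Δl = 1.7/cos26.7° = 1.903 m; N'_5 = 109·cos26.7° − 8·1.903 = 82.2; c'Δl = 16.17; W sinα = 49.0
Slice 6: Δl = 1.9/cos35.2° = 2.325 m; N'_6 = 93·cos35.2° − 25·2.325 = 17.9; c'Δl = 19.76; W sinα = 53.6
Slice 7: Δl = 1.8/cos45.0° = 2.546 m; N'_7 = 34·cos45.0° − 7·2.546 = 6.2; c'Δl = 21.64; W sinα = 24.0
Σc'Δl = 139.0 kN/m; ΣN' = 424.9 kN/m; ΣW sinα = 181.2 kN/m
Resisting = 139.0 + 424.9·tan32.3° = 139.0 + 268.6 = 407.6 kN/m
FS = 407.6 / 181.2 = 2.249

FS = 2.25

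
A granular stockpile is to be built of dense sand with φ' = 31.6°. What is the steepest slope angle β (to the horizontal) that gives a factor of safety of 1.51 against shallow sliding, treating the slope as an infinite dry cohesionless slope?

β = 22.2°

For an infinite dry cohesionless slope FS = tanφ'/tanβ, so tanβ = tanφ' / FS.
tanβ = tan31.6° / 1.51 = 0.6152 / 1.51 = 0.4074
β = arctan(0.4074) = 22.17°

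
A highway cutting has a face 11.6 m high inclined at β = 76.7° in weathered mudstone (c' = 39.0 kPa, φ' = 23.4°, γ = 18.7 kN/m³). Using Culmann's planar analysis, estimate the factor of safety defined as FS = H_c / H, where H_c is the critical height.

H_c = (4c'/γ) · sinβ cosφ' / [1 − cos(β − φ')]
    = (4·39.0/18.7) · sin76.7°·cos23.4° / [1 − cos53.3°]
    = 8.342 · 0.8931 / 0.4024 = 18.52 m
FS = H_c / H = 18.52 / 11.6 = 1.596

FS = 1.60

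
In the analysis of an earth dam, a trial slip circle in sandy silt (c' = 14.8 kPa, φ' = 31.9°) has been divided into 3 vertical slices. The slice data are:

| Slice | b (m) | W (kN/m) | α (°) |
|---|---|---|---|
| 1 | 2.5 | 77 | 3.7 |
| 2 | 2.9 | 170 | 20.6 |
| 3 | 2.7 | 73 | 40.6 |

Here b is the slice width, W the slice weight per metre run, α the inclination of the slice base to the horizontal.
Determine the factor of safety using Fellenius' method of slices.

Ordinary method of slices: FS = Σ[c'·Δl_i + (W_i cosα_i)·tanφ'] / Σ W_i sinα_i, with Δl_i = b_i / cosα_i.
Slice 1: Δl = 2.5/cos3.7° = 2.505 m; N'_1 = 77·cos3.7° = 76.8; c'Δl = 37.08; W sinα = 5.0
Slice 2: Δl = 2.9/cos20.6° = 3.098 m; N'_2 = 170·cos20.6° = 159.1; c'Δl = 45.85; W sinα = 59.8
Slice 3: Δl = 2.7/cos40.6° = 3.556 m; N'_3 = 73·cos40.6° = 55.4; c'Δl = 52.63; W sinα = 47.5
Σc'Δl = 135.6 kN/m; ΣN' = 291.4 kN/m; ΣW sinα = 112.3 kN/m
Resisting = 135.6 + 291.4·tan31.9° = 135.6 + 181.4 = 316.9 kN/m
FS = 316.9 / 112.3 = 2.823

FS = 2.82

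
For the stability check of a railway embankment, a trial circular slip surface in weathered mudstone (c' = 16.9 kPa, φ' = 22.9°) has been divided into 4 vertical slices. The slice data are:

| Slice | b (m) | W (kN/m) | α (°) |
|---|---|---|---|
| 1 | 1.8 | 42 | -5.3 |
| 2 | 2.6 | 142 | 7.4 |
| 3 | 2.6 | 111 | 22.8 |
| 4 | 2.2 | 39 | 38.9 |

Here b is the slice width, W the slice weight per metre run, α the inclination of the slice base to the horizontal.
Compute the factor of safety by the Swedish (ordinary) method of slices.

FS = 3.71

Ordinary method of slices: FS = Σ[c'·Δl_i + (W_i cosα_i)·tanφ'] / Σ W_i sinα_i, with Δl_i = b_i / cosα_i.
Slice 1: Δl = 1.8/cos(-5.3°) = 1.808 m; N'_1 = 42·cos(-5.3°) = 41.8; c'Δl = 30.55; W sinα = -3.9
Slice 2: Δl = 2.6/cos7.4° = 2.622 m; N'_2 = 142·cos7.4° = 140.8; c'Δl = 44.31; W sinα = 18.3
Slice 3: Δl = 2.6/cos22.8° = 2.820 m; N'_3 = 111·cos22.8° = 102.3; c'Δl = 47.66; W sinα = 43.0
Slice 4: Δl = 2.2/cos38.9° = 2.827 m; N'_4 = 39·cos38.9° = 30.4; c'Δl = 47.77; W sinα = 24.5
Σc'Δl = 170.3 kN/m; ΣN' = 315.3 kN/m; ΣW sinα = 81.9 kN/m
Resisting = 170.3 + 315.3·tan22.9° = 170.3 + 133.2 = 303.5 kN/m
FS = 303.5 / 81.9 = 3.705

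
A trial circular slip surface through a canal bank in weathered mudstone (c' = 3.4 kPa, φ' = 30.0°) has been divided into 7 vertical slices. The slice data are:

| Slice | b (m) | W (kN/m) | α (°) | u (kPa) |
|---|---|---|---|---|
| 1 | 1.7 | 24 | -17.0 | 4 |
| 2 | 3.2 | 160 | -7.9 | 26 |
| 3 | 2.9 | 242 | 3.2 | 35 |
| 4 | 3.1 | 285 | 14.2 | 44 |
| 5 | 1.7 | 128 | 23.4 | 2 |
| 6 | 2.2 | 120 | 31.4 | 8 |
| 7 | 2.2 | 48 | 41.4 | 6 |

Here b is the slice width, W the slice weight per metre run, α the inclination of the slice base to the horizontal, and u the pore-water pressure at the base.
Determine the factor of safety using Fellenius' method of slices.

Ordinary method of slices: FS = Σ[c'·Δl_i + (W_i cosα_i − u_i·Δl_i)·tanφ'] / Σ W_i sinα_i, with Δl_i = b_i / cosα_i.
Slice 1: Δl = 1.7/cos(-17.0°) = 1.778 m; N'_1 = 24·cos(-17.0°) − 4·1.778 = 15.8; c'Δl = 6.04; W sinα = -7.0
Slice 2: Δl = 3.2/cos(-7.9°) = 3.231 m; N'_2 = 160·cos(-7.9°) − 26·3.231 = 74.5; c'Δl = 10.98; W sinα = -22.0
Slice 3: Δl = 2.9/cos3.2° = 2.905 m; N'_3 = 242·cos3.2° − 35·2.905 = 140.0; c'Δl = 9.88; W sinα = 13.5
Slice 4: Δl = 3.1/cos14.2° = 3.198 m; N'_4 = 285·cos14.2° − 44·3.198 = 135.6; c'Δl = 10.87; W sinα = 69.9
Slice 5: Δl = 1.7/cos23.4° = 1.852 m; N'_5 = 128·cos23.4° − 2·1.852 = 113.8; c'Δl = 6.30; W sinα = 50.8
Slice 6: Δl = 2.2/cos31.4° = 2.577 m; N'_6 = 120·cos31.4° − 8·2.577 = 81.8; c'Δl = 8.76; W sinα = 62.5
Slice 7: Δl = 2.2/cos41.4° = 2.933 m; N'_7 = 48·cos41.4° − 6·2.933 = 18.4; c'Δl = 9.97; W sinα = 31.7
Σc'Δl = 62.8 kN/m; ΣN' = 579.9 kN/m; ΣW sinα = 199.5 kN/m
Resisting = 62.8 + 579.9·tan30.0° = 62.8 + 334.8 = 397.6 kN/m
FS = 397.6 / 199.5 = 1.993

FS = 1.99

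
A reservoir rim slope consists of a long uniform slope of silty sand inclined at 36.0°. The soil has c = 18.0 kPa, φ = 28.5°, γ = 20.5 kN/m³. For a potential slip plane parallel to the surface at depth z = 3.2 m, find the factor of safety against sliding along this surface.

FS = 1.32

For an infinite slope with a slip plane parallel to the surface (no pore pressure): FS = [c + γz cos²β tanφ] / [γz sinβ cosβ].
γz = 20.5·3.2 = 65.60 kN/m²
Numerator = 18.0 + 65.60·cos²36.0°·tan28.5° = 18.0 + 65.60·0.6545·0.5430 = 41.312 kPa
Denominator = 65.60·sin36.0°·cos36.0° = 65.60·0.5878·0.8090 = 31.195 kPa
FS = 41.312 / 31.195 = 1.324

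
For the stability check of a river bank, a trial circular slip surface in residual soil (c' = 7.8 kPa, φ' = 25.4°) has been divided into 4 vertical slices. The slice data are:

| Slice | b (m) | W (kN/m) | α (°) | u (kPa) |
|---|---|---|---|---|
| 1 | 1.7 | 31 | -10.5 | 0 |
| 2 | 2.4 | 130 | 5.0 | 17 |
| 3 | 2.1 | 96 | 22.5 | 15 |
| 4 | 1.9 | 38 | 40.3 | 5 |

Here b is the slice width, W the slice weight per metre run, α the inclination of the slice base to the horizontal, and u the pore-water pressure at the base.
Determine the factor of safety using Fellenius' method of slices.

FS = 2.38

Ordinary method of slices: FS = Σ[c'·Δl_i + (W_i cosα_i − u_i·Δl_i)·tanφ'] / Σ W_i sinα_i, with Δl_i = b_i / cosα_i.
Slice 1: Δl = 1.7/cos(-10.5°) = 1.729 m; N'_1 = 31·cos(-10.5°) − 0·1.729 = 30.5; c'Δl = 13.49; W sinα = -5.6
Slice 2: Δl = 2.4/cos5.0° = 2.409 m; N'_2 = 130·cos5.0° − 17·2.409 = 88.5; c'Δl = 18.79; W sinα = 11.3
Slice 3: Δl = 2.1/cos22.5° = 2.273 m; N'_3 = 96·cos22.5° − 15·2.273 = 54.6; c'Δl = 17.73; W sinα = 36.7
Slice 4: Δl = 1.9/cos40.3° = 2.491 m; N'_4 = 38·cos40.3° − 5·2.491 = 16.5; c'Δl = 19.43; W sinα = 24.6
Σc'Δl = 69.4 kN/m; ΣN' = 190.2 kN/m; ΣW sinα = 67.0 kN/m
Resisting = 69.4 + 190.2·tan25.4° = 69.4 + 90.3 = 159.7 kN/m
FS = 159.7 / 67.0 = 2.384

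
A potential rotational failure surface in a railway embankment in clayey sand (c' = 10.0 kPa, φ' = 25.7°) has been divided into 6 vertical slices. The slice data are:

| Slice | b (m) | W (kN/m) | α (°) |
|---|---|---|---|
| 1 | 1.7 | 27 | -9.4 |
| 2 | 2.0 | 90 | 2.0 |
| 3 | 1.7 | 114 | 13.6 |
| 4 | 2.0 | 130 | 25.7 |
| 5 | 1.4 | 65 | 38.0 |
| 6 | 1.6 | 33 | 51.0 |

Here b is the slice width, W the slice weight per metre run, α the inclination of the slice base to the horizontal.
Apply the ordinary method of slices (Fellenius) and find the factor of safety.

Ordinary method of slices: FS = Σ[c'·Δl_i + (W_i cosα_i)·tanφ'] / Σ W_i sinα_i, with Δl_i = b_i / cosα_i.
Slice 1: Δl = 1.7/cos(-9.4°) = 1.723 m; N'_1 = 27·cos(-9.4°) = 26.6; c'Δl = 17.23; W sinα = -4.4
Slice 2: Δl = 2.0/cos2.0° = 2.001 m; N'_2 = 90·cos2.0° = 89.9; c'Δl = 20.01; W sinα = 3.1
Slice 3: Δl = 1.7/cos13.6° = 1.749 m; N'_3 = 114·cos13.6° = 110.8; c'Δl = 17.49; W sinα = 26.8
Slice 4: Δl = 2.0/cos25.7° = 2.220 m; N'_4 = 130·cos25.7° = 117.1; c'Δl = 22.20; W sinα = 56.4
Slice 5: Δl = 1.4/cos38.0° = 1.777 m; N'_5 = 65·cos38.0° = 51.2; c'Δl = 17.77; W sinα = 40.0
Slice 6: Δl = 1.6/cos51.0° = 2.542 m; N'_6 = 33·cos51.0° = 20.8; c'Δl = 25.42; W sinα = 25.6
Σc'Δl = 120.1 kN/m; ΣN' = 416.5 kN/m; ΣW sinα = 147.6 kN/m
Resisting = 120.1 + 416.5·tan25.7° = 120.1 + 200.5 = 320.6 kN/m
FS = 320.6 / 147.6 = 2.172

FS = 2.17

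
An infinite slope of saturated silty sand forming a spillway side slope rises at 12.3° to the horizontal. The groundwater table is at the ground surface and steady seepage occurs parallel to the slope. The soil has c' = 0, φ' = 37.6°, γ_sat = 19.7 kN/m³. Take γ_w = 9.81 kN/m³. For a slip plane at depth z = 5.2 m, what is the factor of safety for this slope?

With seepage parallel to the slope and the water table at the surface, the effective normal stress on the slip plane uses the buoyant unit weight γ' = γ_sat − γ_w while the driving shear stress uses γ_sat:
FS = [c' + γ' z cos²β tanφ'] / [γ_sat z sinβ cosβ]
(For c' = 0 this reduces to FS = (γ'/γ_sat)·tanφ'/tanβ.)
γ' = 19.7 − 9.81 = 9.89 kN/m³
Numerator = 0.0 + 9.89·5.2·cos²12.3°·tan37.6° = 0.0 + 9.89·5.2·0.9546·0.7701 = 37.808 kPa
Denominator = 19.7·5.2·sin12.3°·cos12.3° = 19.7·5.2·0.2130·0.9770 = 21.322 kPa
FS = 37.808 / 21.322 = 1.773

FS = 1.77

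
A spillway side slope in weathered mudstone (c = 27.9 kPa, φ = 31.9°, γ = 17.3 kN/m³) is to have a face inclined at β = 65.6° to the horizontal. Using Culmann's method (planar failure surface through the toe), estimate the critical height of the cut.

Culmann's analysis gives the critical failure plane at α_cr = (β + φ)/2 = (65.6 + 31.9)/2 = 48.8°, and the critical height
H_c = (4c/γ) · sinβ cosφ / [1 − cos(β − φ)]
    = (4·27.9/17.3) · sin65.6°·cos31.9° / [1 − cos(33.7°)]
    = 6.451 · 0.9107·0.8490 / [1 − 0.8320]
    = 6.451 · 0.7731 / 0.1680
    = 29.68 m

H_c = 29.68 m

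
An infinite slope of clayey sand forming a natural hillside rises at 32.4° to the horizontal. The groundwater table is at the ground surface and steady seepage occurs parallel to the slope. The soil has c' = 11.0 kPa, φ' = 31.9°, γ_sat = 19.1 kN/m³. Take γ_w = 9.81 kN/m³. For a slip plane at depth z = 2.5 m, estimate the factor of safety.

FS = 0.99

With seepage parallel to the slope and the water table at the surface, the effective normal stress on the slip plane uses the buoyant unit weight γ' = γ_sat − γ_w while the driving shear stress uses γ_sat:
FS = [c' + γ' z cos²β tanφ'] / [γ_sat z sinβ cosβ]
γ' = 19.1 − 9.81 = 9.29 kN/m³
Numerator = 11.0 + 9.29·2.5·cos²32.4°·tan31.9° = 11.0 + 9.29·2.5·0.7129·0.6224 = 21.306 kPa
Denominator = 19.1·2.5·sin32.4°·cos32.4° = 19.1·2.5·0.5358·0.8443 = 21.603 kPa
FS = 21.306 / 21.603 = 0.986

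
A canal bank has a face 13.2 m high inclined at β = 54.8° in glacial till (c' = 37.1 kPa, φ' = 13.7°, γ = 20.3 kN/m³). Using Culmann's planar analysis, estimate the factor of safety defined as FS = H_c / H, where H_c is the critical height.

FS = 1.78

H_c = (4c'/γ) · sinβ cosφ' / [1 − cos(β − φ')]
    = (4·37.1/20.3) · sin54.8°·cos13.7° / [1 − cos41.1°]
    = 7.310 · 0.7939 / 0.2464 = 23.55 m
FS = H_c / H = 23.55 / 13.2 = 1.784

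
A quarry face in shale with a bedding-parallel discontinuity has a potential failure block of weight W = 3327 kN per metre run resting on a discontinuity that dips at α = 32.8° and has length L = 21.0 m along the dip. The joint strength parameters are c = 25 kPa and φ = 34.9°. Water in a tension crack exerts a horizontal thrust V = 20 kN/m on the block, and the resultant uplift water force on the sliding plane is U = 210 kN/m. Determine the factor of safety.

FS = 1.28

Resolving the block weight along and normal to the plane and applying the Mohr–Coulomb strength on the joint:
N' = W cosα − U − V sinα = 3327·cos32.8° − 210 − 20·sin32.8° = 2575.7 kN/m
Driving force T = W sinα + V cosα = 3327·sin32.8° + 20·cos32.8° = 1819.1 kN/m
Resisting force R = c·L + N'·tanφ = 25·21.0 + 2575.7·tan34.9° = 525.0 + 1796.9 = 2321.9 kN/m
FS = R / T = 2321.9 / 1819.1 = 1.276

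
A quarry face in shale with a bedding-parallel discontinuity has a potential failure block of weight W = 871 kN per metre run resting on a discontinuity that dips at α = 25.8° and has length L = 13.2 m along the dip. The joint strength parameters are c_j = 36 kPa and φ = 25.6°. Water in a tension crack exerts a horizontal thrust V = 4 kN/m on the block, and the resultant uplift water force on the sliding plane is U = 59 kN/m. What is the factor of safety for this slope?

FS = 2.15

Resolving the block weight along and normal to the plane and applying the Mohr–Coulomb strength on the joint:
N' = W cosα − U − V sinα = 871·cos25.8° − 59 − 4·sin25.8° = 723.4 kN/m
Driving force T = W sinα + V cosα = 871·sin25.8° + 4·cos25.8° = 382.7 kN/m
Resisting force R = c_j·L + N'·tanφ = 36·13.2 + 723.4·tan25.6° = 475.2 + 346.6 = 821.8 kN/m
FS = R / T = 821.8 / 382.7 = 2.147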